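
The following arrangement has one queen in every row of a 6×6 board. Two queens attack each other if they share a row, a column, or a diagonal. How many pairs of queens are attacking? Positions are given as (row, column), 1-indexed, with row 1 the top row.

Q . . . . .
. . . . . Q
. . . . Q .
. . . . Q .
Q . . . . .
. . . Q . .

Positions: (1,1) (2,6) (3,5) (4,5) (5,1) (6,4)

Same column: (1,1)–(5,1) (column 1); (3,5)–(4,5) (column 5).
Same diagonal: (2,6)–(3,5) (|2−3| = |6−5| = 1).
Total attacking pairs: 3.

3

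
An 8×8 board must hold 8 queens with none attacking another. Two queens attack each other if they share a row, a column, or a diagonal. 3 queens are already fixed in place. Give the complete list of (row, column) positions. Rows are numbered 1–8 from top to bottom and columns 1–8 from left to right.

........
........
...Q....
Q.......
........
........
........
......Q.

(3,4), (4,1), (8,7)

Row 1: attacked by (3,4)→{2,4,6}; (4,1)→{1,4}; (8,7)→{7}. Safe: 3, 5, 8. Place at column 5.
Row 2: attacked by (1,5)→{4,5,6}; (3,4)→{3,4,5}; (4,1)→{1,3}; (8,7)→{1,7}. Safe: 2, 8. Place at column 8.
Row 5: attacked by (1,5)→{1,5}; (2,8)→{5,8}; (3,4)→{2,4,6}; (4,1)→{1,2}; (8,7)→{4,7}. Safe: 3. Place at column 3.
Row 6: attacked by (1,5)→{5}; (2,8)→{4,8}; (3,4)→{1,4,7}; (4,1)→{1,3}; (5,3)→{2,3,4}; (8,7)→{5,7}. Safe: 6. Place at column 6.
Row 7: attacked by (1,5)→{5}; (2,8)→{3,8}; (3,4)→{4,8}; (4,1)→{1,4}; (5,3)→{1,3,5}; (6,6)→{5,6,7}; (8,7)→{6,7,8}. Safe: 2. Place at column 2.
Columns [5, 8, 4, 1, 3, 6, 2, 7], r−c [-4, -6, -1, 3, 2, 0, 5, 1], r+c [6, 10, 7, 5, 8, 12, 9, 15] are all distinct, so no two queens attack.

(1,5) (2,8) (3,4) (4,1) (5,3) (6,6) (7,2) (8,7)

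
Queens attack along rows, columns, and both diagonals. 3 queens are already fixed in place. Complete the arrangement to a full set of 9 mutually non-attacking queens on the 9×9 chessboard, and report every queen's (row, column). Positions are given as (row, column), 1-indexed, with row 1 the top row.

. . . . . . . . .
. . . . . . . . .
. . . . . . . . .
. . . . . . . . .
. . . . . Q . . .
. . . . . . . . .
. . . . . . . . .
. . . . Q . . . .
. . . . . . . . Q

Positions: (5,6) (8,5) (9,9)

(1,7) (2,4) (3,2) (4,8) (5,6) (6,1) (7,3) (8,5) (9,9)

Row 1: attacked by (5,6)→{2,6}; (8,5)→{5}; (9,9)→{1,9}. Safe: 3, 4, 7, 8. Place at column 7.
Row 2: attacked by (1,7)→{6,7,8}; (5,6)→{3,6,9}; (8,5)→{5}; (9,9)→{2,9}. Safe: 1, 4. Place at column 4.
Row 3: attacked by (1,7)→{5,7,9}; (2,4)→{3,4,5}; (5,6)→{4,6,8}; (8,5)→{5}; (9,9)→{3,9}. Safe: 1, 2. Place at column 2.
Row 4: attacked by (1,7)→{4,7}; (2,4)→{2,4,6}; (3,2)→{1,2,3}; (5,6)→{5,6,7}; (8,5)→{1,5,9}; (9,9)→{4,9}. Safe: 8. Place at column 8.
Row 6: attacked by (1,7)→{2,7}; (2,4)→{4,8}; (3,2)→{2,5}; (4,8)→{6,8}; (5,6)→{5,6,7}; (8,5)→{3,5,7}; (9,9)→{6,9}. Safe: 1. Place at column 1.
Row 7: attacked by (1,7)→{1,7}; (2,4)→{4,9}; (3,2)→{2,6}; (4,8)→{5,8}; (5,6)→{4,6,8}; (6,1)→{1,2}; (8,5)→{4,5,6}; (9,9)→{7,9}. Safe: 3. Place at column 3.
Columns [7, 4, 2, 8, 6, 1, 3, 5, 9], r−c [-6, -2, 1, -4, -1, 5, 4, 3, 0], r+c [8, 6, 5, 12, 11, 7, 10, 13, 18] are all distinct, so no two queens attack.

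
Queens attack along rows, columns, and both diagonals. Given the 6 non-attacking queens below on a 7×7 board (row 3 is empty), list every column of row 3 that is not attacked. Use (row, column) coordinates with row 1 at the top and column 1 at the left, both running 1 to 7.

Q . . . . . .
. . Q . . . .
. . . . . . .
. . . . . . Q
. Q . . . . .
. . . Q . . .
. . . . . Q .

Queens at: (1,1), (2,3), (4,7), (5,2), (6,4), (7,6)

(1,1) attacks row 3 at column 1 and diagonals 3.
(2,3) attacks row 3 at column 3 and diagonals 2, 4.
(4,7) attacks row 3 at column 7 and diagonals 6.
(5,2) attacks row 3 at column 2 and diagonals 4.
(6,4) attacks row 3 at column 4 and diagonals 1, 7.
(7,6) attacks row 3 at column 6 and diagonals 2.
Attacked columns: {1, 2, 3, 4, 6, 7}. Safe: {5}.

columns 5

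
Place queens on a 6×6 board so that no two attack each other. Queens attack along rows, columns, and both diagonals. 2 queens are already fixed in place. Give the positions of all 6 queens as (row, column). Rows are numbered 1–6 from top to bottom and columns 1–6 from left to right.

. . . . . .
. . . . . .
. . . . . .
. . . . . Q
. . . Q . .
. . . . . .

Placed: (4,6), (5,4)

(1,5) (2,3) (3,1) (4,6) (5,4) (6,2)

Row 1: attacked by (4,6)→{3,6}; (5,4)→{4}. Safe: 1, 2, 5. Place at column 5.
Row 2: attacked by (1,5)→{4,5,6}; (4,6)→{4,6}; (5,4)→{1,4}. Safe: 2, 3. Place at column 3.
Row 3: attacked by (1,5)→{3,5}; (2,3)→{2,3,4}; (4,6)→{5,6}; (5,4)→{2,4,6}. Safe: 1. Place at column 1.
Row 6: attacked by (1,5)→{5}; (2,3)→{3}; (3,1)→{1,4}; (4,6)→{4,6}; (5,4)→{3,4,5}. Safe: 2. Place at column 2.
Columns [5, 3, 1, 6, 4, 2], r−c [-4, -1, 2, -2, 1, 4], r+c [6, 5, 4, 10, 9, 8] are all distinct, so no two queens attack.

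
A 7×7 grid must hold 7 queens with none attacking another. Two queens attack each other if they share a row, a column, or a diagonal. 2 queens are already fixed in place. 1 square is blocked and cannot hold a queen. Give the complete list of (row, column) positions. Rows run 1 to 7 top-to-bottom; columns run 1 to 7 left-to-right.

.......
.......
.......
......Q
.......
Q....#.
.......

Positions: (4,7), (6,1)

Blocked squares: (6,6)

(1,2) (2,6) (3,3) (4,7) (5,4) (6,1) (7,5)

Row 1: attacked by (4,7)→{4,7}; (6,1)→{1,6}. Safe: 2, 3, 5. Place at column 2.
Row 2: attacked by (1,2)→{1,2,3}; (4,7)→{5,7}; (6,1)→{1,5}. Safe: 4, 6. Place at column 6.
Row 3: attacked by (1,2)→{2,4}; (2,6)→{5,6,7}; (4,7)→{6,7}; (6,1)→{1,4}. Safe: 3. Place at column 3.
Row 5: attacked by (1,2)→{2,6}; (2,6)→{3,6}; (3,3)→{1,3,5}; (4,7)→{6,7}; (6,1)→{1,2}. Safe: 4. Place at column 4.
Row 7: attacked by (1,2)→{2}; (2,6)→{1,6}; (3,3)→{3,7}; (4,7)→{4,7}; (5,4)→{2,4,6}; (6,1)→{1,2}. Safe: 5. Place at column 5.
Columns [2, 6, 3, 7, 4, 1, 5], r−c [-1, -4, 0, -3, 1, 5, 2], r+c [3, 8, 6, 11, 9, 7, 12] are all distinct, so no two queens attack.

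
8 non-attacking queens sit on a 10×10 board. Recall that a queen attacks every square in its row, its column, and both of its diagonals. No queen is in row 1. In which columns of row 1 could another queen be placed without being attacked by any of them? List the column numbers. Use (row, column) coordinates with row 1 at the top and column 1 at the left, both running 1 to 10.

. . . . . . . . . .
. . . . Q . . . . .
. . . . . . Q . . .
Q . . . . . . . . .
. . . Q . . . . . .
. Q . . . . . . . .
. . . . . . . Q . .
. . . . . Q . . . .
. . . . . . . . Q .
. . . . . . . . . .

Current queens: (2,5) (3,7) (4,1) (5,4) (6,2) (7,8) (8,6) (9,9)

(2,5) attacks row 1 at column 5 and diagonals 4, 6.
(3,7) attacks row 1 at column 7 and diagonals 5, 9.
(4,1) attacks row 1 at column 1 and diagonals 4.
(5,4) attacks row 1 at column 4 and diagonals 8.
(6,2) attacks row 1 at column 2 and diagonals 7.
(7,8) attacks row 1 at column 8 and diagonals 2.
(8,6) attacks row 1 at column 6.
(9,9) attacks row 1 at column 9 and diagonals 1.
Attacked columns: {1, 2, 4, 5, 6, 7, 8, 9}. Safe: {3, 10}.

columns 3, 10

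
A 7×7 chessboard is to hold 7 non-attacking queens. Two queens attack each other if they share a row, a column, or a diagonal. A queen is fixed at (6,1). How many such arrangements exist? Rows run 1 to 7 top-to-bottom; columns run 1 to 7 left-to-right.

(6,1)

7

Branch on row 1: col 2 → 1; col 3 → 1; col 4 → 2; col 5 → 2; col 7 → 1.
Sum: 1 + 1 + 2 + 2 + 1 = 7.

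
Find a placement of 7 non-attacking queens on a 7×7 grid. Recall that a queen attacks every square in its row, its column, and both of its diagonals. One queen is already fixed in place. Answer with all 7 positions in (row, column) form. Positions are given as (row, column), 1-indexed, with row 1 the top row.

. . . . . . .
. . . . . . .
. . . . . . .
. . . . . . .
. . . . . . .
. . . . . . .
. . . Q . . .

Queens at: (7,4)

Row 1: attacked by (7,4)→{4}. Safe: 1, 2, 3, 5, 6, 7. Place at column 6.
Row 2: attacked by (1,6)→{5,6,7}; (7,4)→{4}. Safe: 1, 2, 3. Place at column 1.
Row 3: attacked by (1,6)→{4,6}; (2,1)→{1,2}; (7,4)→{4}. Safe: 3, 5, 7. Place at column 3.
Row 4: attacked by (1,6)→{3,6}; (2,1)→{1,3}; (3,3)→{2,3,4}; (7,4)→{1,4,7}. Safe: 5. Place at column 5.
Row 5: attacked by (1,6)→{2,6}; (2,1)→{1,4}; (3,3)→{1,3,5}; (4,5)→{4,5,6}; (7,4)→{2,4,6}. Safe: 7. Place at column 7.
Row 6: attacked by (1,6)→{1,6}; (2,1)→{1,5}; (3,3)→{3,6}; (4,5)→{3,5,7}; (5,7)→{6,7}; (7,4)→{3,4,5}. Safe: 2. Place at column 2.
Columns [6, 1, 3, 5, 7, 2, 4], r−c [-5, 1, 0, -1, -2, 4, 3], r+c [7, 3, 6, 9, 12, 8, 11] are all distinct, so no two queens attack.

(1,6) (2,1) (3,3) (4,5) (5,7) (6,2) (7,4)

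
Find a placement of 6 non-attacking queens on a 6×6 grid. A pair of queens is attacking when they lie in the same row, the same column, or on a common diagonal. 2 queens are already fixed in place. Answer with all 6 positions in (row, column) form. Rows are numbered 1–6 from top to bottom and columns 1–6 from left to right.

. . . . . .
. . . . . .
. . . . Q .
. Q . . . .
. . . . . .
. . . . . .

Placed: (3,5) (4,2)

Row 1: attacked by (3,5)→{3,5}; (4,2)→{2,5}. Safe: 1, 4, 6. Place at column 4.
Row 2: attacked by (1,4)→{3,4,5}; (3,5)→{4,5,6}; (4,2)→{2,4}. Safe: 1. Place at column 1.
Row 5: attacked by (1,4)→{4}; (2,1)→{1,4}; (3,5)→{3,5}; (4,2)→{1,2,3}. Safe: 6. Place at column 6.
Row 6: attacked by (1,4)→{4}; (2,1)→{1,5}; (3,5)→{2,5}; (4,2)→{2,4}; (5,6)→{5,6}. Safe: 3. Place at column 3.
Columns [4, 1, 5, 2, 6, 3], r−c [-3, 1, -2, 2, -1, 3], r+c [5, 3, 8, 6, 11, 9] are all distinct, so no two queens attack.

(1,4) (2,1) (3,5) (4,2) (5,6) (6,3)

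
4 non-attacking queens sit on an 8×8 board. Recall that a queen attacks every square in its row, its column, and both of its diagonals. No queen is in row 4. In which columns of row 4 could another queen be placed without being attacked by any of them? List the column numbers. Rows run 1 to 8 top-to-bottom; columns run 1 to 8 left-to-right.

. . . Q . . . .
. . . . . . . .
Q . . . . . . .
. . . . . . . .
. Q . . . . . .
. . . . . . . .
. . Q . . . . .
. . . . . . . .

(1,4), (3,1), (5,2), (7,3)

(1,4) attacks row 4 at column 4 and diagonals 1, 7.
(3,1) attacks row 4 at column 1 and diagonals 2.
(5,2) attacks row 4 at column 2 and diagonals 1, 3.
(7,3) attacks row 4 at column 3 and diagonals 6.
Attacked columns: {1, 2, 3, 4, 6, 7}. Safe: {5, 8}.

columns 5, 8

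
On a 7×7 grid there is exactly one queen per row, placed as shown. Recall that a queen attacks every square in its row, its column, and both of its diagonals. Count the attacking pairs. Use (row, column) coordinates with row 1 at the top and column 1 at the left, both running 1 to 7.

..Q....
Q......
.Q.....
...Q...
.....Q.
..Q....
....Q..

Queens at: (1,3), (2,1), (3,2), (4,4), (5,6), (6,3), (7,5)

Same column: (1,3)–(6,3) (column 3).
Same diagonal: (2,1)–(3,2) (|2−3| = |1−2| = 1).
Total attacking pairs: 2.

2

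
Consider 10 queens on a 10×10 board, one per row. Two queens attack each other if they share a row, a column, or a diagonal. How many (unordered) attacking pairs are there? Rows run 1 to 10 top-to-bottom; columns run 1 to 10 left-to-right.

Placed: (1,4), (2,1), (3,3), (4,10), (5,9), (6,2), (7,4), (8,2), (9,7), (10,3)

4

Same column: (1,4)–(7,4) (column 4); (3,3)–(10,3) (column 3); (6,2)–(8,2) (column 2).
Same diagonal: (4,10)–(5,9) (|4−5| = |10−9| = 1).
Total attacking pairs: 4.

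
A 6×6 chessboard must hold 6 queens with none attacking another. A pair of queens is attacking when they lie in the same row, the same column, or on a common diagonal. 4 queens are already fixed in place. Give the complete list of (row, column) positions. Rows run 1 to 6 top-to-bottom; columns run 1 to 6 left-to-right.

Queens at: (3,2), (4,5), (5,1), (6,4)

(1,3) (2,6) (3,2) (4,5) (5,1) (6,4)

Row 1: attacked by (3,2)→{2,4}; (4,5)→{2,5}; (5,1)→{1,5}; (6,4)→{4}. Safe: 3, 6. Place at column 3.
Row 2: attacked by (1,3)→{2,3,4}; (3,2)→{1,2,3}; (4,5)→{3,5}; (5,1)→{1,4}; (6,4)→{4}. Safe: 6. Place at column 6.
Columns [3, 6, 2, 5, 1, 4], r−c [-2, -4, 1, -1, 4, 2], r+c [4, 8, 5, 9, 6, 10] are all distinct, so no two queens attack.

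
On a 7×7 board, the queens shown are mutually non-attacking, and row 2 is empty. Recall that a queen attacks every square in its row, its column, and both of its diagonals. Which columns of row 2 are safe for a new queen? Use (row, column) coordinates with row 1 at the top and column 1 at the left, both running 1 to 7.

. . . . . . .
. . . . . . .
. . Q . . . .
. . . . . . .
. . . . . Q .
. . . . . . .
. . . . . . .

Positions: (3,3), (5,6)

(3,3) attacks row 2 at column 3 and diagonals 2, 4.
(5,6) attacks row 2 at column 6 and diagonals 3.
Attacked columns: {2, 3, 4, 6}. Safe: {1, 5, 7}.

columns 1, 5, 7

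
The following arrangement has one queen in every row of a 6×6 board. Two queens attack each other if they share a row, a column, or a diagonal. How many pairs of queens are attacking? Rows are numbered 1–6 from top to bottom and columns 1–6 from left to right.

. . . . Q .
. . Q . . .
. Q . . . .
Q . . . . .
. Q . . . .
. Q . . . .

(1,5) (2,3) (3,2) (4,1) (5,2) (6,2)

Same column: (3,2)–(5,2) (column 2); (3,2)–(6,2) (column 2); (5,2)–(6,2) (column 2).
Same diagonal: (2,3)–(3,2) (|2−3| = |3−2| = 1); (2,3)–(4,1) (|2−4| = |3−1| = 2); (3,2)–(4,1) (|3−4| = |2−1| = 1); (4,1)–(5,2) (|4−5| = |1−2| = 1).
Total attacking pairs: 7.

7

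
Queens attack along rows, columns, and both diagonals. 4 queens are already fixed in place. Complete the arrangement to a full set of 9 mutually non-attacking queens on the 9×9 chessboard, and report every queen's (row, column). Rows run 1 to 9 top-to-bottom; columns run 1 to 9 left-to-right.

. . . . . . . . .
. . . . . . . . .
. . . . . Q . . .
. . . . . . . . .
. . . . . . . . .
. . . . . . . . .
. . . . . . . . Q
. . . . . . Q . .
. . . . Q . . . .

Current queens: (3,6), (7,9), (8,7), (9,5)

(1,1) (2,3) (3,6) (4,8) (5,2) (6,4) (7,9) (8,7) (9,5)

Row 1: attacked by (3,6)→{4,6,8}; (7,9)→{3,9}; (8,7)→{7}; (9,5)→{5}. Safe: 1, 2. Place at column 1.
Row 2: attacked by (1,1)→{1,2}; (3,6)→{5,6,7}; (7,9)→{4,9}; (8,7)→{1,7}; (9,5)→{5}. Safe: 3, 8. Place at column 3.
Row 4: attacked by (1,1)→{1,4}; (2,3)→{1,3,5}; (3,6)→{5,6,7}; (7,9)→{6,9}; (8,7)→{3,7}; (9,5)→{5}. Safe: 2, 8. Place at column 8.
Row 5: attacked by (1,1)→{1,5}; (2,3)→{3,6}; (3,6)→{4,6,8}; (4,8)→{7,8,9}; (7,9)→{7,9}; (8,7)→{4,7}; (9,5)→{1,5,9}. Safe: 2. Place at column 2.
Row 6: attacked by (1,1)→{1,6}; (2,3)→{3,7}; (3,6)→{3,6,9}; (4,8)→{6,8}; (5,2)→{1,2,3}; (7,9)→{8,9}; (8,7)→{5,7,9}; (9,5)→{2,5,8}. Safe: 4. Place at column 4.
Columns [1, 3, 6, 8, 2, 4, 9, 7, 5], r−c [0, -1, -3, -4, 3, 2, -2, 1, 4], r+c [2, 5, 9, 12, 7, 10, 16, 15, 14] are all distinct, so no two queens attack.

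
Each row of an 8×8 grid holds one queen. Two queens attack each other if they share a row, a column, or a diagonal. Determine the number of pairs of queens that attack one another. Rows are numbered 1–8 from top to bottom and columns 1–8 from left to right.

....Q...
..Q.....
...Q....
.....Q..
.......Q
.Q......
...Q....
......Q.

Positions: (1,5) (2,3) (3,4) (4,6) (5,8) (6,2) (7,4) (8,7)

Same column: (3,4)–(7,4) (column 4).
Same diagonal: (2,3)–(3,4) (|2−3| = |3−4| = 1).
Total attacking pairs: 2.

2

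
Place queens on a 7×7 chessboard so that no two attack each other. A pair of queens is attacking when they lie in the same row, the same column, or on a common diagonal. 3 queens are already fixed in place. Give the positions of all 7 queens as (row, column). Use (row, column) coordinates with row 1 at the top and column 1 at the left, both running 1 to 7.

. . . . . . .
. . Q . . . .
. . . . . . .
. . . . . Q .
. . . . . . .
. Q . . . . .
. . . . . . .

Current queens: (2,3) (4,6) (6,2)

(1,5) (2,3) (3,1) (4,6) (5,4) (6,2) (7,7)

Row 1: attacked by (2,3)→{2,3,4}; (4,6)→{3,6}; (6,2)→{2,7}. Safe: 1, 5. Place at column 5.
Row 3: attacked by (1,5)→{3,5,7}; (2,3)→{2,3,4}; (4,6)→{5,6,7}; (6,2)→{2,5}. Safe: 1. Place at column 1.
Row 5: attacked by (1,5)→{1,5}; (2,3)→{3,6}; (3,1)→{1,3}; (4,6)→{5,6,7}; (6,2)→{1,2,3}. Safe: 4. Place at column 4.
Row 7: attacked by (1,5)→{5}; (2,3)→{3}; (3,1)→{1,5}; (4,6)→{3,6}; (5,4)→{2,4,6}; (6,2)→{1,2,3}. Safe: 7. Place at column 7.
Columns [5, 3, 1, 6, 4, 2, 7], r−c [-4, -1, 2, -2, 1, 4, 0], r+c [6, 5, 4, 10, 9, 8, 14] are all distinct, so no two queens attack.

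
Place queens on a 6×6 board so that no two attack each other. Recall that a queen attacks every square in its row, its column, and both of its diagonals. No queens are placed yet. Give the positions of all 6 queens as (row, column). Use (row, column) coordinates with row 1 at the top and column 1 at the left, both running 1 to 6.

Row 1: Safe: 1, 2, 3, 4, 5, 6. Place at column 4.
Row 2: attacked by (1,4)→{3,4,5}. Safe: 1, 2, 6. Place at column 1.
Row 3: attacked by (1,4)→{2,4,6}; (2,1)→{1,2}. Safe: 3, 5. Place at column 5.
Row 4: attacked by (1,4)→{1,4}; (2,1)→{1,3}; (3,5)→{4,5,6}. Safe: 2. Place at column 2.
Row 5: attacked by (1,4)→{4}; (2,1)→{1,4}; (3,5)→{3,5}; (4,2)→{1,2,3}. Safe: 6. Place at column 6.
Row 6: attacked by (1,4)→{4}; (2,1)→{1,5}; (3,5)→{2,5}; (4,2)→{2,4}; (5,6)→{5,6}. Safe: 3. Place at column 3.
Columns [4, 1, 5, 2, 6, 3], r−c [-3, 1, -2, 2, -1, 3], r+c [5, 3, 8, 6, 11, 9] are all distinct, so no two queens attack.

(1,4) (2,1) (3,5) (4,2) (5,6) (6,3)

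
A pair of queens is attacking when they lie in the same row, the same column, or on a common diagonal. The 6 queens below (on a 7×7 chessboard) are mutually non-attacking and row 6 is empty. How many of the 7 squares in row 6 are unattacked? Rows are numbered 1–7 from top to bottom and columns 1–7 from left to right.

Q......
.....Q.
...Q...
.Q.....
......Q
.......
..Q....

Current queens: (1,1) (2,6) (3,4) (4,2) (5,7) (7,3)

1

(1,1) attacks row 6 at column 1 and diagonals 6.
(2,6) attacks row 6 at column 6 and diagonals 2.
(3,4) attacks row 6 at column 4 and diagonals 1, 7.
(4,2) attacks row 6 at column 2 and diagonals 4.
(5,7) attacks row 6 at column 7 and diagonals 6.
(7,3) attacks row 6 at column 3 and diagonals 2, 4.
Attacked columns: {1, 2, 3, 4, 6, 7}. Safe: {5}.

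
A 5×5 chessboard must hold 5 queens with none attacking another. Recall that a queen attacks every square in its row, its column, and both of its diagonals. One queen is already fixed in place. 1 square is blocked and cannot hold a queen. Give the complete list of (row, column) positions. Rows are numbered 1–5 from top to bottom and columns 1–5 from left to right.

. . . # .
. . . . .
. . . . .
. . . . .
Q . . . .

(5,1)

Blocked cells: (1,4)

(1,3) (2,5) (3,2) (4,4) (5,1)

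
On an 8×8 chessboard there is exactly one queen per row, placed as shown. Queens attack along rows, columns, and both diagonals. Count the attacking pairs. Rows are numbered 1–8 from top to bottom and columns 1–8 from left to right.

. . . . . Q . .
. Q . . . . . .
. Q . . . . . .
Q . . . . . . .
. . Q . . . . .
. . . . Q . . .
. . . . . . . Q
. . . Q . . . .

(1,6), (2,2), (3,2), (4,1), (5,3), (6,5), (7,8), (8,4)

Same column: (2,2)–(3,2) (column 2).
Same diagonal: (3,2)–(4,1) (|3−4| = |2−1| = 1); (3,2)–(6,5) (|3−6| = |2−5| = 3).
Total attacking pairs: 3.

3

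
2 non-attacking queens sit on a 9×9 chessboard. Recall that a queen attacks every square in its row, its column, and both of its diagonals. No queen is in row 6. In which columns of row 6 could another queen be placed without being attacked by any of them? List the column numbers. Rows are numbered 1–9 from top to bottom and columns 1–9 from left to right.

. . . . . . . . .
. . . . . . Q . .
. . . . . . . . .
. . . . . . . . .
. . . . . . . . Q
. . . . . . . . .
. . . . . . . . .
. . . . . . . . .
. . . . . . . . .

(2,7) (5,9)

(2,7) attacks row 6 at column 7 and diagonals 3.
(5,9) attacks row 6 at column 9 and diagonals 8.
Attacked columns: {3, 7, 8, 9}. Safe: {1, 2, 4, 5, 6}.

columns 1, 2, 4, 5, 6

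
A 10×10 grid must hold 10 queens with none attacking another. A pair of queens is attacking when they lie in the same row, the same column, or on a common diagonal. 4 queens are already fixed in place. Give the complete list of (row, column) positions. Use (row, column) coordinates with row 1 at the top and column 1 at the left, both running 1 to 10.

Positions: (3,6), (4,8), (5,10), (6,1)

Row 1: attacked by (3,6)→{4,6,8}; (4,8)→{5,8}; (5,10)→{6,10}; (6,1)→{1,6}. Safe: 2, 3, 7, 9. Place at column 2.
Row 2: attacked by (1,2)→{1,2,3}; (3,6)→{5,6,7}; (4,8)→{6,8,10}; (5,10)→{7,10}; (6,1)→{1,5}. Safe: 4, 9. Place at column 4.
Row 7: attacked by (1,2)→{2,8}; (2,4)→{4,9}; (3,6)→{2,6,10}; (4,8)→{5,8}; (5,10)→{8,10}; (6,1)→{1,2}. Safe: 3, 7. Place at column 3.
Row 8: attacked by (1,2)→{2,9}; (2,4)→{4,10}; (3,6)→{1,6}; (4,8)→{4,8}; (5,10)→{7,10}; (6,1)→{1,3}; (7,3)→{2,3,4}. Safe: 5. Place at column 5.
Row 9: attacked by (1,2)→{2,10}; (2,4)→{4}; (3,6)→{6}; (4,8)→{3,8}; (5,10)→{6,10}; (6,1)→{1,4}; (7,3)→{1,3,5}; (8,5)→{4,5,6}. Safe: 7, 9. Place at column 7.
Row 10: attacked by (1,2)→{2}; (2,4)→{4}; (3,6)→{6}; (4,8)→{2,8}; (5,10)→{5,10}; (6,1)→{1,5}; (7,3)→{3,6}; (8,5)→{3,5,7}; (9,7)→{6,7,8}. Safe: 9. Place at column 9.
Columns [2, 4, 6, 8, 10, 1, 3, 5, 7, 9], r−c [-1, -2, -3, -4, -5, 5, 4, 3, 2, 1], r+c [3, 6, 9, 12, 15, 7, 10, 13, 16, 19] are all distinct, so no two queens attack.

(1,2) (2,4) (3,6) (4,8) (5,10) (6,1) (7,3) (8,5) (9,7) (10,9)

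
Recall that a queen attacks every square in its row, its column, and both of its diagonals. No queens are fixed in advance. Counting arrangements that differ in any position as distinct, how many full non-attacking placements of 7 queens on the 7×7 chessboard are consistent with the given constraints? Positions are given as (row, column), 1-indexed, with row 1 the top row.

40

Branch on row 1: col 1 → 4; col 2 → 7; col 3 → 6; col 4 → 6; col 5 → 6; col 6 → 7; col 7 → 4.
Sum: 4 + 7 + 6 + 6 + 6 + 7 + 4 = 40.
(This is the classic 7-queens count.)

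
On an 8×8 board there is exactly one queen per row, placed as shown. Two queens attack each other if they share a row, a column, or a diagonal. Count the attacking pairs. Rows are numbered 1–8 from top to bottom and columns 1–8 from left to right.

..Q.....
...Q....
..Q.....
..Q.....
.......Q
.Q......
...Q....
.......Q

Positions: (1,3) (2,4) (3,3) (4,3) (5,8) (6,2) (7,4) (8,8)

8

Same column: (1,3)–(3,3) (column 3); (1,3)–(4,3) (column 3); (2,4)–(7,4) (column 4); (3,3)–(4,3) (column 3); (5,8)–(8,8) (column 8).
Same diagonal: (1,3)–(2,4) (|1−2| = |3−4| = 1); (2,4)–(3,3) (|2−3| = |4−3| = 1); (3,3)–(8,8) (|3−8| = |3−8| = 5).
Total attacking pairs: 8.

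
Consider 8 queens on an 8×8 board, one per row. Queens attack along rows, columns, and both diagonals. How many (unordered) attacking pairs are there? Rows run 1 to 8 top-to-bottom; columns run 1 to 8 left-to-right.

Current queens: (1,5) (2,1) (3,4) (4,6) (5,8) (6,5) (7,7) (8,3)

Same column: (1,5)–(6,5) (column 5).
Same diagonal: (2,1)–(6,5) (|2−6| = |1−5| = 4); (6,5)–(8,3) (|6−8| = |5−3| = 2).
Total attacking pairs: 3.

3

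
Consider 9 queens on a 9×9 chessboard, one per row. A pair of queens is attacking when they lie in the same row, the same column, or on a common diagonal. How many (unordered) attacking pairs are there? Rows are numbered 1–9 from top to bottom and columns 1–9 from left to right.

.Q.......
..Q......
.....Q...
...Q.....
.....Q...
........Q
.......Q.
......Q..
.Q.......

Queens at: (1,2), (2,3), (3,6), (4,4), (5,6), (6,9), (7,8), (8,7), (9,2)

Same column: (1,2)–(9,2) (column 2); (3,6)–(5,6) (column 6).
Same diagonal: (1,2)–(2,3) (|1−2| = |2−3| = 1); (1,2)–(5,6) (|1−5| = |2−6| = 4); (1,2)–(7,8) (|1−7| = |2−8| = 6); (2,3)–(5,6) (|2−5| = |3−6| = 3); (2,3)–(7,8) (|2−7| = |3−8| = 5); (3,6)–(6,9) (|3−6| = |6−9| = 3); (5,6)–(7,8) (|5−7| = |6−8| = 2); (5,6)–(9,2) (|5−9| = |6−2| = 4); (6,9)–(7,8) (|6−7| = |9−8| = 1); (6,9)–(8,7) (|6−8| = |9−7| = 2); (7,8)–(8,7) (|7−8| = |8−7| = 1).
Total attacking pairs: 13.

13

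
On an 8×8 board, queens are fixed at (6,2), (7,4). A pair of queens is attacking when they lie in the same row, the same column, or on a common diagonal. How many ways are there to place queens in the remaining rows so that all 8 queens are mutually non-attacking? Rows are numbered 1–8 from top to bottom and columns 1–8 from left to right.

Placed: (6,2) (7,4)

Branch on row 1: col 1 → 0; col 3 → 1; col 5 → 1; col 6 → 1; col 8 → 0.
Sum: 0 + 1 + 1 + 1 + 0 = 3.

3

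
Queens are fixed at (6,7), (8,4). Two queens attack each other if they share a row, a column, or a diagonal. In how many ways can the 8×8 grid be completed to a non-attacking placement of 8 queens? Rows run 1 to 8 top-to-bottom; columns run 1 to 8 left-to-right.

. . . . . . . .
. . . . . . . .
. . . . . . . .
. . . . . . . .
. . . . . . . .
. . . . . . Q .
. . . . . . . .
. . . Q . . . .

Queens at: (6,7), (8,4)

Branch on row 1: col 1 → 1; col 3 → 1; col 5 → 1; col 6 → 0; col 8 → 0.
Sum: 1 + 1 + 1 + 0 + 0 = 3.

3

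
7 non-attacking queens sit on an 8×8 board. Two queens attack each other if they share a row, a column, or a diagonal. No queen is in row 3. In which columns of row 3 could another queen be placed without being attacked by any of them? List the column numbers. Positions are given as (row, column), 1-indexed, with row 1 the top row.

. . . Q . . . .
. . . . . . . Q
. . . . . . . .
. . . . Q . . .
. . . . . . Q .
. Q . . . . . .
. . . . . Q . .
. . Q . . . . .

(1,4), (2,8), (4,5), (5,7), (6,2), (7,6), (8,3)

columns 1

(1,4) attacks row 3 at column 4 and diagonals 2, 6.
(2,8) attacks row 3 at column 8 and diagonals 7.
(4,5) attacks row 3 at column 5 and diagonals 4, 6.
(5,7) attacks row 3 at column 7 and diagonals 5.
(6,2) attacks row 3 at column 2 and diagonals 5.
(7,6) attacks row 3 at column 6 and diagonals 2.
(8,3) attacks row 3 at column 3 and diagonals 8.
Attacked columns: {2, 3, 4, 5, 6, 7, 8}. Safe: {1}.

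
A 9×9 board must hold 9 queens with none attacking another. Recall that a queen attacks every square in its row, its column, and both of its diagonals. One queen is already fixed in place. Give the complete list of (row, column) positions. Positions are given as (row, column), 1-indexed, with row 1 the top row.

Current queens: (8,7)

(1,5) (2,3) (3,1) (4,6) (5,8) (6,2) (7,4) (8,7) (9,9)

Row 1: attacked by (8,7)→{7}. Safe: 1, 2, 3, 4, 5, 6, 8, 9. Place at column 5.
Row 2: attacked by (1,5)→{4,5,6}; (8,7)→{1,7}. Safe: 2, 3, 8, 9. Place at column 3.
Row 3: attacked by (1,5)→{3,5,7}; (2,3)→{2,3,4}; (8,7)→{2,7}. Safe: 1, 6, 8, 9. Place at column 1.
Row 4: attacked by (1,5)→{2,5,8}; (2,3)→{1,3,5}; (3,1)→{1,2}; (8,7)→{3,7}. Safe: 4, 6, 9. Place at column 6.
Row 5: attacked by (1,5)→{1,5,9}; (2,3)→{3,6}; (3,1)→{1,3}; (4,6)→{5,6,7}; (8,7)→{4,7}. Safe: 2, 8. Place at column 8.
Row 6: attacked by (1,5)→{5}; (2,3)→{3,7}; (3,1)→{1,4}; (4,6)→{4,6,8}; (5,8)→{7,8,9}; (8,7)→{5,7,9}. Safe: 2. Place at column 2.
Row 7: attacked by (1,5)→{5}; (2,3)→{3,8}; (3,1)→{1,5}; (4,6)→{3,6,9}; (5,8)→{6,8}; (6,2)→{1,2,3}; (8,7)→{6,7,8}. Safe: 4. Place at column 4.
Row 9: attacked by (1,5)→{5}; (2,3)→{3}; (3,1)→{1,7}; (4,6)→{1,6}; (5,8)→{4,8}; (6,2)→{2,5}; (7,4)→{2,4,6}; (8,7)→{6,7,8}. Safe: 9. Place at column 9.
Columns [5, 3, 1, 6, 8, 2, 4, 7, 9], r−c [-4, -1, 2, -2, -3, 4, 3, 1, 0], r+c [6, 5, 4, 10, 13, 8, 11, 15, 18] are all distinct, so no two queens attack.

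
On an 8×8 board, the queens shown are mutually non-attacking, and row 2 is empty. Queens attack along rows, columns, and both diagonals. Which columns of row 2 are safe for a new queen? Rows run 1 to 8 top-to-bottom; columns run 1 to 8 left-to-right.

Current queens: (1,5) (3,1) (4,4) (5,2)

columns 3, 7, 8

(1,5) attacks row 2 at column 5 and diagonals 4, 6.
(3,1) attacks row 2 at column 1 and diagonals 2.
(4,4) attacks row 2 at column 4 and diagonals 2, 6.
(5,2) attacks row 2 at column 2 and diagonals 5.
Attacked columns: {1, 2, 4, 5, 6}. Safe: {3, 7, 8}.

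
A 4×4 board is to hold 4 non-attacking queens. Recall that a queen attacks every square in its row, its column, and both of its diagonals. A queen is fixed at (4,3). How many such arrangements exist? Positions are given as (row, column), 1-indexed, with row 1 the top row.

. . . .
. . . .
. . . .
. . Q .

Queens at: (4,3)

1

Branch on row 1: col 1 → 0; col 2 → 1; col 4 → 0.
Sum: 0 + 1 + 0 = 1.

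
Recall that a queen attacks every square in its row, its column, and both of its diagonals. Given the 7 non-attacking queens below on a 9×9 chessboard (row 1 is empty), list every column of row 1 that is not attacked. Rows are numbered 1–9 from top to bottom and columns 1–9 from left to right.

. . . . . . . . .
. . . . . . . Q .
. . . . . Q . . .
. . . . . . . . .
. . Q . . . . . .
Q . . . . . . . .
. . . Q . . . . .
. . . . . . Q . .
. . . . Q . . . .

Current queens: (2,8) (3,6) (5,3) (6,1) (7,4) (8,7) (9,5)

(2,8) attacks row 1 at column 8 and diagonals 7, 9.
(3,6) attacks row 1 at column 6 and diagonals 4, 8.
(5,3) attacks row 1 at column 3 and diagonals 7.
(6,1) attacks row 1 at column 1 and diagonals 6.
(7,4) attacks row 1 at column 4.
(8,7) attacks row 1 at column 7.
(9,5) attacks row 1 at column 5.
Attacked columns: {1, 3, 4, 5, 6, 7, 8, 9}. Safe: {2}.

columns 2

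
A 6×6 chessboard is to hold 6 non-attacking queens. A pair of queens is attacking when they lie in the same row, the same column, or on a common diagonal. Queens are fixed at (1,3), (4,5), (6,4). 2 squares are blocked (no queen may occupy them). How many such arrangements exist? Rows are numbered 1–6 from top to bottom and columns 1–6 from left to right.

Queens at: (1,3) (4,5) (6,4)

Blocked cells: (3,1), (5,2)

Branch on row 2: col 1 → 0; col 6 → 1.
Sum: 0 + 1 = 1.

1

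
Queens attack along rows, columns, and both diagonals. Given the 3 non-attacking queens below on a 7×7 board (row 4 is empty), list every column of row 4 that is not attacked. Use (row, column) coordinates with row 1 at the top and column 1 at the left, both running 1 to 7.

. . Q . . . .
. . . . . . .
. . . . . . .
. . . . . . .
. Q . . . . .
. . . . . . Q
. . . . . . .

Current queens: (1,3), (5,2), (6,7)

(1,3) attacks row 4 at column 3 and diagonals 6.
(5,2) attacks row 4 at column 2 and diagonals 1, 3.
(6,7) attacks row 4 at column 7 and diagonals 5.
Attacked columns: {1, 2, 3, 5, 6, 7}. Safe: {4}.

columns 4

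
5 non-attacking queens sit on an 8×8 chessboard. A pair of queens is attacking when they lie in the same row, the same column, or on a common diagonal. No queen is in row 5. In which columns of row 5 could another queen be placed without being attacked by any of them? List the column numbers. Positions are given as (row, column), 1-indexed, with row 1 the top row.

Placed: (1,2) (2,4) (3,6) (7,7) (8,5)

(1,2) attacks row 5 at column 2 and diagonals 6.
(2,4) attacks row 5 at column 4 and diagonals 1, 7.
(3,6) attacks row 5 at column 6 and diagonals 4, 8.
(7,7) attacks row 5 at column 7 and diagonals 5.
(8,5) attacks row 5 at column 5 and diagonals 2, 8.
Attacked columns: {1, 2, 4, 5, 6, 7, 8}. Safe: {3}.

columns 3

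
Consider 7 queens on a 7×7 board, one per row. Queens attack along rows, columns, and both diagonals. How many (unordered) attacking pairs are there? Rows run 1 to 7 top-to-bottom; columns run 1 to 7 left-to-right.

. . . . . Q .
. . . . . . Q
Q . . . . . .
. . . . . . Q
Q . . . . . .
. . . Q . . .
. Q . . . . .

5

Same column: (2,7)–(4,7) (column 7); (3,1)–(5,1) (column 1).
Same diagonal: (1,6)–(2,7) (|1−2| = |6−7| = 1); (2,7)–(7,2) (|2−7| = |7−2| = 5); (3,1)–(6,4) (|3−6| = |1−4| = 3).
Total attacking pairs: 5.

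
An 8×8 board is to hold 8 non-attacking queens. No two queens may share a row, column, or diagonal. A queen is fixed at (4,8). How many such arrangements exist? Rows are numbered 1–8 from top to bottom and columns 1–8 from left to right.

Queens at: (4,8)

18

Branch on row 1: col 1 → 1; col 2 → 2; col 3 → 4; col 4 → 5; col 6 → 4; col 7 → 2.
Sum: 1 + 2 + 4 + 5 + 4 + 2 = 18.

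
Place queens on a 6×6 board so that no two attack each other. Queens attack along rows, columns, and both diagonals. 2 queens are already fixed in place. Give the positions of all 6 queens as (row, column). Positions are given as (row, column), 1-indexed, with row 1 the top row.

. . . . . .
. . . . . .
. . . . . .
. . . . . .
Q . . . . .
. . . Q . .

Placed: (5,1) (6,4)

(1,3) (2,6) (3,2) (4,5) (5,1) (6,4)

Row 1: attacked by (5,1)→{1,5}; (6,4)→{4}. Safe: 2, 3, 6. Place at column 3.
Row 2: attacked by (1,3)→{2,3,4}; (5,1)→{1,4}; (6,4)→{4}. Safe: 5, 6. Place at column 6.
Row 3: attacked by (1,3)→{1,3,5}; (2,6)→{5,6}; (5,1)→{1,3}; (6,4)→{1,4}. Safe: 2. Place at column 2.
Row 4: attacked by (1,3)→{3,6}; (2,6)→{4,6}; (3,2)→{1,2,3}; (5,1)→{1,2}; (6,4)→{2,4,6}. Safe: 5. Place at column 5.
Columns [3, 6, 2, 5, 1, 4], r−c [-2, -4, 1, -1, 4, 2], r+c [4, 8, 5, 9, 6, 10] are all distinct, so no two queens attack.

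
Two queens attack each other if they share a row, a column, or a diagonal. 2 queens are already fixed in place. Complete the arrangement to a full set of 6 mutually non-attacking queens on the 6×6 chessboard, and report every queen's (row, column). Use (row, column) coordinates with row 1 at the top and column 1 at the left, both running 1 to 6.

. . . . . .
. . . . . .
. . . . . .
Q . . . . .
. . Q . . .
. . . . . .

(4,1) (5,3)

(1,2) (2,4) (3,6) (4,1) (5,3) (6,5)

Row 1: attacked by (4,1)→{1,4}; (5,3)→{3}. Safe: 2, 5, 6. Place at column 2.
Row 2: attacked by (1,2)→{1,2,3}; (4,1)→{1,3}; (5,3)→{3,6}. Safe: 4, 5. Place at column 4.
Row 3: attacked by (1,2)→{2,4}; (2,4)→{3,4,5}; (4,1)→{1,2}; (5,3)→{1,3,5}. Safe: 6. Place at column 6.
Row 6: attacked by (1,2)→{2}; (2,4)→{4}; (3,6)→{3,6}; (4,1)→{1,3}; (5,3)→{2,3,4}. Safe: 5. Place at column 5.
Columns [2, 4, 6, 1, 3, 5], r−c [-1, -2, -3, 3, 2, 1], r+c [3, 6, 9, 5, 8, 11] are all distinct, so no two queens attack.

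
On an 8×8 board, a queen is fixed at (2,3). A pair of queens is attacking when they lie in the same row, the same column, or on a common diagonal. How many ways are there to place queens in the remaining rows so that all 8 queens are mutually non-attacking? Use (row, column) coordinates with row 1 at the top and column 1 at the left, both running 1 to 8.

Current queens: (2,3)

14

Branch on row 1: col 1 → 0; col 5 → 3; col 6 → 8; col 7 → 2; col 8 → 1.
Sum: 0 + 3 + 8 + 2 + 1 = 14.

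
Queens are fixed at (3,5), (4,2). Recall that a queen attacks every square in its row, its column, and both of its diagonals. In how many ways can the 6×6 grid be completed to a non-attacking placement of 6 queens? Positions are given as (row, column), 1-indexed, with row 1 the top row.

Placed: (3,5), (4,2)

Branch on row 1: col 1 → 0; col 4 → 1; col 6 → 0.
Sum: 0 + 1 + 0 = 1.

1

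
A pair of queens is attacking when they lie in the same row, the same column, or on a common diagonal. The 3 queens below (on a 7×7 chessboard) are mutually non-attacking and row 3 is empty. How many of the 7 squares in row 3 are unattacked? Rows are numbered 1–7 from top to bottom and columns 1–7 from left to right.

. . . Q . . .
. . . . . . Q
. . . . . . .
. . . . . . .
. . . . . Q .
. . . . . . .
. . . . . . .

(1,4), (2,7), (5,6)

(1,4) attacks row 3 at column 4 and diagonals 2, 6.
(2,7) attacks row 3 at column 7 and diagonals 6.
(5,6) attacks row 3 at column 6 and diagonals 4.
Attacked columns: {2, 4, 6, 7}. Safe: {1, 3, 5}.

3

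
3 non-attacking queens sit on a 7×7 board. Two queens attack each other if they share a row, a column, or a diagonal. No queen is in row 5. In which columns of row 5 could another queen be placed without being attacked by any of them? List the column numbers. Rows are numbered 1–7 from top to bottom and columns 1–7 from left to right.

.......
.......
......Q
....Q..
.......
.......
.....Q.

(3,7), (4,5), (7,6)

columns 1, 2, 3

(3,7) attacks row 5 at column 7 and diagonals 5.
(4,5) attacks row 5 at column 5 and diagonals 4, 6.
(7,6) attacks row 5 at column 6 and diagonals 4.
Attacked columns: {4, 5, 6, 7}. Safe: {1, 2, 3}.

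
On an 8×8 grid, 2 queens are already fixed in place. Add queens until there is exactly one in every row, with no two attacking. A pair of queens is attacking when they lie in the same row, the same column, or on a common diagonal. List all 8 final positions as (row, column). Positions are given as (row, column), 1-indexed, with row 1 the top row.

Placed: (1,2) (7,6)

(1,2) (2,5) (3,7) (4,1) (5,3) (6,8) (7,6) (8,4)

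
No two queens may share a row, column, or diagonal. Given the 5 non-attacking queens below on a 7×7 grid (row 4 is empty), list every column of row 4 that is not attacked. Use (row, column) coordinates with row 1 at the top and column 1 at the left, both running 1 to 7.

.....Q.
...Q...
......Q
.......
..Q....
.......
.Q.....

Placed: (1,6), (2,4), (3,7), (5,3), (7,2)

(1,6) attacks row 4 at column 6 and diagonals 3.
(2,4) attacks row 4 at column 4 and diagonals 2, 6.
(3,7) attacks row 4 at column 7 and diagonals 6.
(5,3) attacks row 4 at column 3 and diagonals 2, 4.
(7,2) attacks row 4 at column 2 and diagonals 5.
Attacked columns: {2, 3, 4, 5, 6, 7}. Safe: {1}.

columns 1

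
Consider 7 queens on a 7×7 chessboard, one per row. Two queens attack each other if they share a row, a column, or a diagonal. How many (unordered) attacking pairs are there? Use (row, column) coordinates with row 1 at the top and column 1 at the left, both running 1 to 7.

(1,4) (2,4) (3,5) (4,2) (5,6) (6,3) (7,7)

3

Same column: (1,4)–(2,4) (column 4).
Same diagonal: (2,4)–(3,5) (|2−3| = |4−5| = 1); (2,4)–(4,2) (|2−4| = |4−2| = 2).
Total attacking pairs: 3.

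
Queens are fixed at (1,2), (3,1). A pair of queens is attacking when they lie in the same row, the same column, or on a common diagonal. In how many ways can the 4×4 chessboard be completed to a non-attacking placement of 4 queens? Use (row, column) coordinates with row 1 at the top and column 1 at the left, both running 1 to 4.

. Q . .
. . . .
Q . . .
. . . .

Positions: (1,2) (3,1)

1

Branch on row 2: col 4 → 1.
Sum: 1 = 1.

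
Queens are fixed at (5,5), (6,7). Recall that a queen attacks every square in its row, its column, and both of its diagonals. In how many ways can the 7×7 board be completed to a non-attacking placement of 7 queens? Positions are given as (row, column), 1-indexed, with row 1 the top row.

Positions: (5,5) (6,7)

2

Branch on row 1: col 3 → 1; col 4 → 1; col 6 → 0.
Sum: 1 + 1 + 0 = 2.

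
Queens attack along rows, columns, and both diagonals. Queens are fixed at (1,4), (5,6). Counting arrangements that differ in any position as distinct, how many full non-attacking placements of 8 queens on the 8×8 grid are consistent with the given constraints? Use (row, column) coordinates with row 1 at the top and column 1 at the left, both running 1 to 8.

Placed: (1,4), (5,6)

Branch on row 2: col 1 → 1; col 2 → 3; col 7 → 1; col 8 → 1.
Sum: 1 + 3 + 1 + 1 = 6.

6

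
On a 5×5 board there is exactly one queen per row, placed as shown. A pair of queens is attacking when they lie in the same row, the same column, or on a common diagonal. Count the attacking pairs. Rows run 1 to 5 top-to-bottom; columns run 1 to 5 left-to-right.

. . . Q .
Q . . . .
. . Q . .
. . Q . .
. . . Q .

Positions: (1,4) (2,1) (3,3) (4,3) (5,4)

5

Same column: (1,4)–(5,4) (column 4); (3,3)–(4,3) (column 3).
Same diagonal: (2,1)–(4,3) (|2−4| = |1−3| = 2); (2,1)–(5,4) (|2−5| = |1−4| = 3); (4,3)–(5,4) (|4−5| = |3−4| = 1).
Total attacking pairs: 5.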